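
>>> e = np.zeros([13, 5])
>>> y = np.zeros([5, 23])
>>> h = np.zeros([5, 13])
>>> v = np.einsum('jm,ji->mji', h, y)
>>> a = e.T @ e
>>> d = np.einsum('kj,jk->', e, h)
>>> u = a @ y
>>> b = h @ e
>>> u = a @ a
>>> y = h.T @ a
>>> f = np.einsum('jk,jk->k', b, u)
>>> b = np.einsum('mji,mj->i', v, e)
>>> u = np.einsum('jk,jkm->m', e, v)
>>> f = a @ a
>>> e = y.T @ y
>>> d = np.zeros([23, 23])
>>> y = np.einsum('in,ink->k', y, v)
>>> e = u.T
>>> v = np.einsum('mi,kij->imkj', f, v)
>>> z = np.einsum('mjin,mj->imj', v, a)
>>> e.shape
(23,)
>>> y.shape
(23,)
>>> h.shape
(5, 13)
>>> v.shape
(5, 5, 13, 23)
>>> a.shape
(5, 5)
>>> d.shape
(23, 23)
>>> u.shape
(23,)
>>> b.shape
(23,)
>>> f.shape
(5, 5)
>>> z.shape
(13, 5, 5)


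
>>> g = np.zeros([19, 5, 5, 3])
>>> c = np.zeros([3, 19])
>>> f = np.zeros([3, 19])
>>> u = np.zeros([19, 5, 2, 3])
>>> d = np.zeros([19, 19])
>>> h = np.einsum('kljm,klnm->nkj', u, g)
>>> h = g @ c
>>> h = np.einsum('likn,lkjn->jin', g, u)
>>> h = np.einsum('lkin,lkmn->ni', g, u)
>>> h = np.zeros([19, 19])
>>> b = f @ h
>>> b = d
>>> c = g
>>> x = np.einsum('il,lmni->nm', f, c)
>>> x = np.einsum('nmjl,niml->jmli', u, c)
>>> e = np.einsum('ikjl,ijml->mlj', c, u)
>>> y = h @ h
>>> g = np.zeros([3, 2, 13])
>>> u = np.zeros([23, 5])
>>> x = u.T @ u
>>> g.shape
(3, 2, 13)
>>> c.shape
(19, 5, 5, 3)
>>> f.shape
(3, 19)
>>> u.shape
(23, 5)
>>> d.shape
(19, 19)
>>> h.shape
(19, 19)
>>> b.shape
(19, 19)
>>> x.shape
(5, 5)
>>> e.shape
(2, 3, 5)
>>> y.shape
(19, 19)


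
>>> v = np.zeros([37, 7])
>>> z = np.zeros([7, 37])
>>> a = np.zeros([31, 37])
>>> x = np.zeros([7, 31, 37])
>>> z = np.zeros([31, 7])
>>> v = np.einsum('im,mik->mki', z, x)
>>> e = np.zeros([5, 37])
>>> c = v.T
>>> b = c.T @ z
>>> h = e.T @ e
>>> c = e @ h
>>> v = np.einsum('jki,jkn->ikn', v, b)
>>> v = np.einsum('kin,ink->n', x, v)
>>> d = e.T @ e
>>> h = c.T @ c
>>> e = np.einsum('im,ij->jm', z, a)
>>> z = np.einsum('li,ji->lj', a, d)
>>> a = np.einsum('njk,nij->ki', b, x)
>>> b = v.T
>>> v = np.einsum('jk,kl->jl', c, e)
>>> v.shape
(5, 7)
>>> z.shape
(31, 37)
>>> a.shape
(7, 31)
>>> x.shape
(7, 31, 37)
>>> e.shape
(37, 7)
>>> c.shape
(5, 37)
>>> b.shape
(37,)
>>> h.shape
(37, 37)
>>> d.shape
(37, 37)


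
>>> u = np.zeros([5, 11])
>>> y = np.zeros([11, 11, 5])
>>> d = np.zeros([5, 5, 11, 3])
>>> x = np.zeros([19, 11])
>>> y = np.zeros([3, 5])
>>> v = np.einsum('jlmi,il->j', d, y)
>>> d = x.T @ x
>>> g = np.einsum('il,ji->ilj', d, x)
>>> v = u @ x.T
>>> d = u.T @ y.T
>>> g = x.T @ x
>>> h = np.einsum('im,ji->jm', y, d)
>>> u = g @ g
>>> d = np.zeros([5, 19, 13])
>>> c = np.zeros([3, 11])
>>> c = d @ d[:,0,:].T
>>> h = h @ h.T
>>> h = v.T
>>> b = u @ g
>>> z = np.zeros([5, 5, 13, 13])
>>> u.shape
(11, 11)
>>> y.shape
(3, 5)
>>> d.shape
(5, 19, 13)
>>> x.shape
(19, 11)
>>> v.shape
(5, 19)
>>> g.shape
(11, 11)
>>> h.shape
(19, 5)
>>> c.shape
(5, 19, 5)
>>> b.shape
(11, 11)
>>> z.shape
(5, 5, 13, 13)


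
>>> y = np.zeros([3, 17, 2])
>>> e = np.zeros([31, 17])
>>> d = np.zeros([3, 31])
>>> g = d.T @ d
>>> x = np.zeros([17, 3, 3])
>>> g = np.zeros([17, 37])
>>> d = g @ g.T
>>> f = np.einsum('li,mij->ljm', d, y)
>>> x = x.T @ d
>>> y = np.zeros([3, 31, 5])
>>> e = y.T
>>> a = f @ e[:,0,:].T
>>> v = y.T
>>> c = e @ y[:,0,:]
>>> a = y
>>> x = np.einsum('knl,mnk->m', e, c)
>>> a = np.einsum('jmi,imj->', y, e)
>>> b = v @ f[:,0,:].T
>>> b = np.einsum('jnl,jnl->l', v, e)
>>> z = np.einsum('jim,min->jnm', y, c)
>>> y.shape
(3, 31, 5)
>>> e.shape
(5, 31, 3)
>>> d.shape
(17, 17)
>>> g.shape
(17, 37)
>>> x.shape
(5,)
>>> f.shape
(17, 2, 3)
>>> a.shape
()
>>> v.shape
(5, 31, 3)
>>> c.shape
(5, 31, 5)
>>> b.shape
(3,)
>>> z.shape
(3, 5, 5)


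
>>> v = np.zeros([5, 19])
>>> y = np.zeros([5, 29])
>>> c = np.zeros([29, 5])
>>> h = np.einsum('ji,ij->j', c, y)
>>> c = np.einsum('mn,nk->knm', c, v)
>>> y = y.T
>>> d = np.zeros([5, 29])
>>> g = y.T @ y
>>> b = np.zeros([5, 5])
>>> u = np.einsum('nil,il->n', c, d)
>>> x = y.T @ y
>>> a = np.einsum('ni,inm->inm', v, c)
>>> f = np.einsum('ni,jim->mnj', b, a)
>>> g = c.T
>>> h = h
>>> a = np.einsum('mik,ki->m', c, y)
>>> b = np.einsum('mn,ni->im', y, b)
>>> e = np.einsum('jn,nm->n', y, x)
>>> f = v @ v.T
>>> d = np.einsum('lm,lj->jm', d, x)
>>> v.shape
(5, 19)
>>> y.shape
(29, 5)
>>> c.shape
(19, 5, 29)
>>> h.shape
(29,)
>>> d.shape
(5, 29)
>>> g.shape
(29, 5, 19)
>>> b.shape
(5, 29)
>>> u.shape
(19,)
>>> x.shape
(5, 5)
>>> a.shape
(19,)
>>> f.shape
(5, 5)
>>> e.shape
(5,)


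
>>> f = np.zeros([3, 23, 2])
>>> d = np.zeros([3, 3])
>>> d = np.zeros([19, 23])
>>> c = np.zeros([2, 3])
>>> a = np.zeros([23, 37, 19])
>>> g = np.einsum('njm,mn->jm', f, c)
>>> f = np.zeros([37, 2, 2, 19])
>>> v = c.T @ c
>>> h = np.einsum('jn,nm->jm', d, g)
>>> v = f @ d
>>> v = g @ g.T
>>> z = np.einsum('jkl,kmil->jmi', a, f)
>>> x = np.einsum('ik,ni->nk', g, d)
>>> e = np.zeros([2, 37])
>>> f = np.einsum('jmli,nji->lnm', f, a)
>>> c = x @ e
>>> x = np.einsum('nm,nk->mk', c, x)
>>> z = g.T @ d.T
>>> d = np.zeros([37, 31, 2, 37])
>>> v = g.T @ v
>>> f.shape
(2, 23, 2)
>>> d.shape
(37, 31, 2, 37)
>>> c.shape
(19, 37)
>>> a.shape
(23, 37, 19)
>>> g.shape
(23, 2)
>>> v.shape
(2, 23)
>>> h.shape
(19, 2)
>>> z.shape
(2, 19)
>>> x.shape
(37, 2)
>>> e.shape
(2, 37)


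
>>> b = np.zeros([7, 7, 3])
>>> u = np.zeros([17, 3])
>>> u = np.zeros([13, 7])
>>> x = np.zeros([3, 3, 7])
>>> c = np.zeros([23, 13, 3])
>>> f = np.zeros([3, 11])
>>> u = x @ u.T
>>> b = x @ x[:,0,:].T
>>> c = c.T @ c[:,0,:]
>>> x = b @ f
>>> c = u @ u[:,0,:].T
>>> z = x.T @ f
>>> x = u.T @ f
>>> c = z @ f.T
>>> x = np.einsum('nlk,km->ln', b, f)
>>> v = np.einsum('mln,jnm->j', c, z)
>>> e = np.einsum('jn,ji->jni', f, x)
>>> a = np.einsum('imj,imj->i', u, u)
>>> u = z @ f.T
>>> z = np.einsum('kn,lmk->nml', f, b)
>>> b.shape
(3, 3, 3)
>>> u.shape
(11, 3, 3)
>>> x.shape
(3, 3)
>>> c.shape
(11, 3, 3)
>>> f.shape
(3, 11)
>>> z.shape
(11, 3, 3)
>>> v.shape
(11,)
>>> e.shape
(3, 11, 3)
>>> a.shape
(3,)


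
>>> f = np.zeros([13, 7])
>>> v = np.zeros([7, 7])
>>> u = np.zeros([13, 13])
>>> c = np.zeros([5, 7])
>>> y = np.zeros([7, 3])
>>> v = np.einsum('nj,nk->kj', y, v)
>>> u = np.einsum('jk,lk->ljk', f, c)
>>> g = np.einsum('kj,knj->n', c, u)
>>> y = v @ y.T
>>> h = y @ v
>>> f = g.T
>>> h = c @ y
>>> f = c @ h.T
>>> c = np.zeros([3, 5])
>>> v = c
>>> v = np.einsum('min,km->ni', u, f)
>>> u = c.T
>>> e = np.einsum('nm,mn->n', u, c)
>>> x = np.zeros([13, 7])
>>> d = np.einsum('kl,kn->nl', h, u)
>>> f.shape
(5, 5)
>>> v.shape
(7, 13)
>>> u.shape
(5, 3)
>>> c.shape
(3, 5)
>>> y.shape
(7, 7)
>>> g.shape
(13,)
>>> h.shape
(5, 7)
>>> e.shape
(5,)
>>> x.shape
(13, 7)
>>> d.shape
(3, 7)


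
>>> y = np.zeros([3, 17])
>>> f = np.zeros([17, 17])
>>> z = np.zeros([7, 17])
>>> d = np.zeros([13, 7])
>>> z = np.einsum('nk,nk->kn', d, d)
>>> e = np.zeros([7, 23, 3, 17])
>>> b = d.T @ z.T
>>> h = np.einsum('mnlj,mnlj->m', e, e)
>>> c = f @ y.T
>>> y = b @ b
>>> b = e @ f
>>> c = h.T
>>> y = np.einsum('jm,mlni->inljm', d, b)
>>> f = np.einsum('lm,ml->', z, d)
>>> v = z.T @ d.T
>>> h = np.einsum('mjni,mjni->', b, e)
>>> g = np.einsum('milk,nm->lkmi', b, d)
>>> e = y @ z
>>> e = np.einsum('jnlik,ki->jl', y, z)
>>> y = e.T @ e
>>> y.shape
(23, 23)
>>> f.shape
()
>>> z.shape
(7, 13)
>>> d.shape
(13, 7)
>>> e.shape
(17, 23)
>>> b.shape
(7, 23, 3, 17)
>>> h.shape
()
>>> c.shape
(7,)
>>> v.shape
(13, 13)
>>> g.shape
(3, 17, 7, 23)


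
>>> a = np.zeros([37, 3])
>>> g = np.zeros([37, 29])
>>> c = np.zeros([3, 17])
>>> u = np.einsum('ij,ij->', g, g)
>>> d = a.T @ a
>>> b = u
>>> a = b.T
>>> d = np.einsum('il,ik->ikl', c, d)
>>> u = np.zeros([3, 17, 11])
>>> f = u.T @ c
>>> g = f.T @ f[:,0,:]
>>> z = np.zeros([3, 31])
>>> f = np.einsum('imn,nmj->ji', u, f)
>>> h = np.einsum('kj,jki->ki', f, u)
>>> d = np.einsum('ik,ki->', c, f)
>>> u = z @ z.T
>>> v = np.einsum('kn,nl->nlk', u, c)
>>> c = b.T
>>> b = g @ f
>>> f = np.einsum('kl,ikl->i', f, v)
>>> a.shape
()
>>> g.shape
(17, 17, 17)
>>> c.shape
()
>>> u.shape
(3, 3)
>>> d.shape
()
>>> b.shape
(17, 17, 3)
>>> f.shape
(3,)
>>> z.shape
(3, 31)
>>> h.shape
(17, 11)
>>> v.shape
(3, 17, 3)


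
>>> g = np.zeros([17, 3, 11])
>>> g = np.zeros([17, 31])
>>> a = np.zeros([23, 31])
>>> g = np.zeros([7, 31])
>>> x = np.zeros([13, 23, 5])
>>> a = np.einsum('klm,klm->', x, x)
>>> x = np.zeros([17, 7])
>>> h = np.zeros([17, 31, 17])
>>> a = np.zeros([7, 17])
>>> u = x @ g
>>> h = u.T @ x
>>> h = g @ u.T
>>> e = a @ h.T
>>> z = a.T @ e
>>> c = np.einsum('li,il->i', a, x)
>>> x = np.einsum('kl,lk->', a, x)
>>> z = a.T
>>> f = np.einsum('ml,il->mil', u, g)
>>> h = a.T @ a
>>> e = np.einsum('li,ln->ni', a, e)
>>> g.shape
(7, 31)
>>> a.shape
(7, 17)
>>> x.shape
()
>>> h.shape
(17, 17)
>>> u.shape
(17, 31)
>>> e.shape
(7, 17)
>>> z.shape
(17, 7)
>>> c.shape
(17,)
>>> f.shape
(17, 7, 31)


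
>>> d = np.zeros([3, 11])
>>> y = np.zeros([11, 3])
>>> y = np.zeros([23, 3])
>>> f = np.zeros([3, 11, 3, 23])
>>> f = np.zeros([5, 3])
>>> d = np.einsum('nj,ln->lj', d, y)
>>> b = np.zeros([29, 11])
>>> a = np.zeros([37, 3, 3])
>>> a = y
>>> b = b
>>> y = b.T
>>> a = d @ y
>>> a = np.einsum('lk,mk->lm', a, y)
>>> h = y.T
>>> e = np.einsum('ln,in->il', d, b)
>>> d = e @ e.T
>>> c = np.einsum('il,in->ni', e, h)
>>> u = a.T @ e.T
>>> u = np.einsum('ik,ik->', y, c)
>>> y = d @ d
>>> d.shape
(29, 29)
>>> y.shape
(29, 29)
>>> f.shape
(5, 3)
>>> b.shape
(29, 11)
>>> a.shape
(23, 11)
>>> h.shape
(29, 11)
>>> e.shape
(29, 23)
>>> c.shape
(11, 29)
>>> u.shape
()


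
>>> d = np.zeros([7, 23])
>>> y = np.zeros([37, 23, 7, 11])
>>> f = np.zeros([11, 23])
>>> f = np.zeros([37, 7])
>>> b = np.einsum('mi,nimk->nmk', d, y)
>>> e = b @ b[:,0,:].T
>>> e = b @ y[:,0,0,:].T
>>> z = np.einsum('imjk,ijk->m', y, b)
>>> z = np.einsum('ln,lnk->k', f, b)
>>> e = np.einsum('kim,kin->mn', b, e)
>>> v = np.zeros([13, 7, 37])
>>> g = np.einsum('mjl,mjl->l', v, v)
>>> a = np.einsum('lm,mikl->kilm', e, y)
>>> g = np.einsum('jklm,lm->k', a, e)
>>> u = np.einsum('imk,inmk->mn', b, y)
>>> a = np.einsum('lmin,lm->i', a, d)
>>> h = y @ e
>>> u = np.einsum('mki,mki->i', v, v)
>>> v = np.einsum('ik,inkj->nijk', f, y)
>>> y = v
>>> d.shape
(7, 23)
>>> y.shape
(23, 37, 11, 7)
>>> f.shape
(37, 7)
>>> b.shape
(37, 7, 11)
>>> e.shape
(11, 37)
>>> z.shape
(11,)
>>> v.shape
(23, 37, 11, 7)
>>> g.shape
(23,)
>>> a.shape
(11,)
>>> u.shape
(37,)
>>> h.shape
(37, 23, 7, 37)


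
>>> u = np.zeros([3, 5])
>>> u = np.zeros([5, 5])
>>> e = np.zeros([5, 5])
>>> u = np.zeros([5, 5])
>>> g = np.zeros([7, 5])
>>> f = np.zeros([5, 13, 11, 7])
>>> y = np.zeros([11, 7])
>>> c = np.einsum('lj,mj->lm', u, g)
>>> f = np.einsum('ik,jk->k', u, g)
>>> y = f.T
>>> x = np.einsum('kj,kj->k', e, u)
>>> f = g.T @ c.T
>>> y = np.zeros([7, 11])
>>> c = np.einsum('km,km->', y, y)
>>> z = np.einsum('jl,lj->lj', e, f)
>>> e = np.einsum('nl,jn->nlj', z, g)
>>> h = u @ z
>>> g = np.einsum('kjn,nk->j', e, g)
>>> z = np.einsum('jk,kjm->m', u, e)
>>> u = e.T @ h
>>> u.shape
(7, 5, 5)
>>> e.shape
(5, 5, 7)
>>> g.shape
(5,)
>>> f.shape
(5, 5)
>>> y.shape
(7, 11)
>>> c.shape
()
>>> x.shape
(5,)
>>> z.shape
(7,)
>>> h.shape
(5, 5)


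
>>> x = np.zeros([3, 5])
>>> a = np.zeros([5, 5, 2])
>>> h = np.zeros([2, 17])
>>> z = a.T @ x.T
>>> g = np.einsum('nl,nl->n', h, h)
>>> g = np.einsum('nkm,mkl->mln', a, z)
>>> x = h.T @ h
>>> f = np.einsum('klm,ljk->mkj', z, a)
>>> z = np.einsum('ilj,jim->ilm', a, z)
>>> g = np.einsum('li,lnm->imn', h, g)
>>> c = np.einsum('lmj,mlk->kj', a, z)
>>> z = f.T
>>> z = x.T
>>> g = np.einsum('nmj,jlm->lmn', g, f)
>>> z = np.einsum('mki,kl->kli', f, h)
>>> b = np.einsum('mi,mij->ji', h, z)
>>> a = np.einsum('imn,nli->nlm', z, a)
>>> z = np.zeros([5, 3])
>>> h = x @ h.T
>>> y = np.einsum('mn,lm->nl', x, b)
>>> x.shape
(17, 17)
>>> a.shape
(5, 5, 17)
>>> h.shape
(17, 2)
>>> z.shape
(5, 3)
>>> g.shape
(2, 5, 17)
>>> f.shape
(3, 2, 5)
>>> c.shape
(3, 2)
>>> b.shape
(5, 17)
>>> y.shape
(17, 5)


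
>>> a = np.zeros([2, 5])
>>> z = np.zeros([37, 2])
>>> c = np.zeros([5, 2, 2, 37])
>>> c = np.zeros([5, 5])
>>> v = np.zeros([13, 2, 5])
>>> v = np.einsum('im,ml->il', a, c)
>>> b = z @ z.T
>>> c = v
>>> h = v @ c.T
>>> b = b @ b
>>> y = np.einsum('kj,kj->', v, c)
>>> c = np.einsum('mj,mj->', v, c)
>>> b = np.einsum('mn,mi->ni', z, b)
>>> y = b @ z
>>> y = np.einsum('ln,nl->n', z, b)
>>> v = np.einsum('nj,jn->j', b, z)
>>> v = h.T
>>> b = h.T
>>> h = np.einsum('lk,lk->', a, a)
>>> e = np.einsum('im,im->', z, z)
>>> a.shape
(2, 5)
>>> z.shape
(37, 2)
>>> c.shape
()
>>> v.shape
(2, 2)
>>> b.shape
(2, 2)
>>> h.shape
()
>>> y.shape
(2,)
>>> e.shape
()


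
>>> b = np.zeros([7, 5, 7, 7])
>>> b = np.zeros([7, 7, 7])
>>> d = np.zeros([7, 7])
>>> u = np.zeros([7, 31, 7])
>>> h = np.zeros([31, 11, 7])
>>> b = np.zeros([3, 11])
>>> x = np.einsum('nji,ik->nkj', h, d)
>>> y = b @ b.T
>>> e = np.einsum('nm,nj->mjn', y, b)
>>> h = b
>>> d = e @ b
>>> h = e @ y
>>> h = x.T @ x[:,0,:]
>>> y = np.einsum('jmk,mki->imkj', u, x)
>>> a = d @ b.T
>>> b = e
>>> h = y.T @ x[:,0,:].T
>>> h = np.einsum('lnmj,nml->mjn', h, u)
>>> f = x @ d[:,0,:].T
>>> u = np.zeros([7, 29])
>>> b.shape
(3, 11, 3)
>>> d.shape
(3, 11, 11)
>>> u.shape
(7, 29)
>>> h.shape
(31, 31, 7)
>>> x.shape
(31, 7, 11)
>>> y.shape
(11, 31, 7, 7)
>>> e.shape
(3, 11, 3)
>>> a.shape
(3, 11, 3)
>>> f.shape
(31, 7, 3)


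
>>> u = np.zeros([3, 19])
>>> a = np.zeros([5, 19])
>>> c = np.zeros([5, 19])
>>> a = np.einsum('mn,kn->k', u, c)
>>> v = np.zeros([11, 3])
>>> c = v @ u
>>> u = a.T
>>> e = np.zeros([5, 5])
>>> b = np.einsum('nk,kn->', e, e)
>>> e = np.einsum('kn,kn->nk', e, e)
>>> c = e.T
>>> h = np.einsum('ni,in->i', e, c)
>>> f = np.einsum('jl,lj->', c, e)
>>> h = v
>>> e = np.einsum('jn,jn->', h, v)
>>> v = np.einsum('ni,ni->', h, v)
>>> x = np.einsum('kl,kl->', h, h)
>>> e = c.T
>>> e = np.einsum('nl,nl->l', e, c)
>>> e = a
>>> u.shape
(5,)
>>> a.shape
(5,)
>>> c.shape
(5, 5)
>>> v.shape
()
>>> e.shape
(5,)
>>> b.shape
()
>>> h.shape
(11, 3)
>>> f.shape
()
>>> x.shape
()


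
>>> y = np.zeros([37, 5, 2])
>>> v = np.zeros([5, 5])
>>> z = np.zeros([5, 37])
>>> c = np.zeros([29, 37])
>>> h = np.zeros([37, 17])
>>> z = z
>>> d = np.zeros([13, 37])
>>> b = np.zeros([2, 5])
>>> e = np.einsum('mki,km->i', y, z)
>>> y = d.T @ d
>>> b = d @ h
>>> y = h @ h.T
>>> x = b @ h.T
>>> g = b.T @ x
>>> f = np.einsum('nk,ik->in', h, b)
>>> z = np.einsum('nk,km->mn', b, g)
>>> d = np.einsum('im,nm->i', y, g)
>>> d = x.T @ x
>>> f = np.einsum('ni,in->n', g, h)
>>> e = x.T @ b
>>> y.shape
(37, 37)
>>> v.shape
(5, 5)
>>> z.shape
(37, 13)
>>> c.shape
(29, 37)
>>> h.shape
(37, 17)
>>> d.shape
(37, 37)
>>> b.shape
(13, 17)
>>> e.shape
(37, 17)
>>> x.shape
(13, 37)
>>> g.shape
(17, 37)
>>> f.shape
(17,)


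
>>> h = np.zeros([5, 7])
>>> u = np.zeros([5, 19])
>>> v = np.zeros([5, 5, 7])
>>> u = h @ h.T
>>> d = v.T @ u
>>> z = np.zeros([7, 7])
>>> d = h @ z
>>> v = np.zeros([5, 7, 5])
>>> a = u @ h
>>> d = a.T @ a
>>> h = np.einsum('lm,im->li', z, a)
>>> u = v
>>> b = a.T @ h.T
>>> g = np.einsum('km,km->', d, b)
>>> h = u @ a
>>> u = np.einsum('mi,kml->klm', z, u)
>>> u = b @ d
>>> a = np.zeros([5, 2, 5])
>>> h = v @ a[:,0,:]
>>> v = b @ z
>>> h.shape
(5, 7, 5)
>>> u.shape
(7, 7)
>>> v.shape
(7, 7)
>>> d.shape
(7, 7)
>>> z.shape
(7, 7)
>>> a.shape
(5, 2, 5)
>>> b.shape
(7, 7)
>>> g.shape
()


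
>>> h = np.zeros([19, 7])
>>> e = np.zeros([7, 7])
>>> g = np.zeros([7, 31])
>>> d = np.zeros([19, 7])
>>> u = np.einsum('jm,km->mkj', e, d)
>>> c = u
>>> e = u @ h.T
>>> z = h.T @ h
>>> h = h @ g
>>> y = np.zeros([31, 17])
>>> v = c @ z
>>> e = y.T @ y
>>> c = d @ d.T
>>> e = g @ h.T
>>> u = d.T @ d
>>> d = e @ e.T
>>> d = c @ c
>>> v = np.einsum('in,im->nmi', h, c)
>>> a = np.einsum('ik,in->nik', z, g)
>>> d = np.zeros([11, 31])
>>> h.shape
(19, 31)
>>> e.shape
(7, 19)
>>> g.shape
(7, 31)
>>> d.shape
(11, 31)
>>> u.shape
(7, 7)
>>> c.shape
(19, 19)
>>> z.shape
(7, 7)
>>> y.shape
(31, 17)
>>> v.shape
(31, 19, 19)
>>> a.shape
(31, 7, 7)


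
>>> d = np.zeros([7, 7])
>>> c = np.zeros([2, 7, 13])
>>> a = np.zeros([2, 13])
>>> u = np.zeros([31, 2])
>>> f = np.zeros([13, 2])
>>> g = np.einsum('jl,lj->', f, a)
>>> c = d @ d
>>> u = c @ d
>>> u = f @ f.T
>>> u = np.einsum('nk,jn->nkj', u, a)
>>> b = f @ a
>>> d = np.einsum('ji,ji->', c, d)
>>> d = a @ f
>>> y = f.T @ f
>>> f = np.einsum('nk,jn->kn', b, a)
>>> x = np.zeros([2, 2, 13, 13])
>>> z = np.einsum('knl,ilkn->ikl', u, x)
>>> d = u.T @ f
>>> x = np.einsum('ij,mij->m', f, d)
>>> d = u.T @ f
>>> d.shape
(2, 13, 13)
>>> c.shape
(7, 7)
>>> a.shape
(2, 13)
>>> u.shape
(13, 13, 2)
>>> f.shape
(13, 13)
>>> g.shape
()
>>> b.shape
(13, 13)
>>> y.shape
(2, 2)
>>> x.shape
(2,)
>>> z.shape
(2, 13, 2)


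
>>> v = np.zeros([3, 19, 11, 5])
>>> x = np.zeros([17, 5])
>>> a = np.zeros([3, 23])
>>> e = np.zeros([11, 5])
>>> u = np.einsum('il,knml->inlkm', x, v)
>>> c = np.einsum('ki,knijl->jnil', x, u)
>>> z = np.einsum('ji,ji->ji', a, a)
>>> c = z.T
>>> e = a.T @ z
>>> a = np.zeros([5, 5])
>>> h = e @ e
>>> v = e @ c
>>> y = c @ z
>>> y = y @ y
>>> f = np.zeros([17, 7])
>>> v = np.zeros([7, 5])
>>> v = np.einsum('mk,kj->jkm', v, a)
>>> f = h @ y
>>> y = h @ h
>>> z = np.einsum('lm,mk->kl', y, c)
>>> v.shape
(5, 5, 7)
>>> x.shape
(17, 5)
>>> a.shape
(5, 5)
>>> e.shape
(23, 23)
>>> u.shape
(17, 19, 5, 3, 11)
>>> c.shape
(23, 3)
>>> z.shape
(3, 23)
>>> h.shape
(23, 23)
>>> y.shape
(23, 23)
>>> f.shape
(23, 23)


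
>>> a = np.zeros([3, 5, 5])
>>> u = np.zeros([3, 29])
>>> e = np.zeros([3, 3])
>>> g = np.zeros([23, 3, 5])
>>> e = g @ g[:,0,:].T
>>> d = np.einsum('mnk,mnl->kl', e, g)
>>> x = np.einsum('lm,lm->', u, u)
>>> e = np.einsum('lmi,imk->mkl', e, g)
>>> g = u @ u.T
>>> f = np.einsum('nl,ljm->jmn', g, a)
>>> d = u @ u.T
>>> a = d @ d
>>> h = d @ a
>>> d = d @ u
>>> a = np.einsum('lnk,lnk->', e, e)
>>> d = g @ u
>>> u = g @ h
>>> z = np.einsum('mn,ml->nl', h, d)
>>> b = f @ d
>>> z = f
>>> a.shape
()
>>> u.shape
(3, 3)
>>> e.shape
(3, 5, 23)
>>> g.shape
(3, 3)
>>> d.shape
(3, 29)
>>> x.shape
()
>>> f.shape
(5, 5, 3)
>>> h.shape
(3, 3)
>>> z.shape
(5, 5, 3)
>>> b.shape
(5, 5, 29)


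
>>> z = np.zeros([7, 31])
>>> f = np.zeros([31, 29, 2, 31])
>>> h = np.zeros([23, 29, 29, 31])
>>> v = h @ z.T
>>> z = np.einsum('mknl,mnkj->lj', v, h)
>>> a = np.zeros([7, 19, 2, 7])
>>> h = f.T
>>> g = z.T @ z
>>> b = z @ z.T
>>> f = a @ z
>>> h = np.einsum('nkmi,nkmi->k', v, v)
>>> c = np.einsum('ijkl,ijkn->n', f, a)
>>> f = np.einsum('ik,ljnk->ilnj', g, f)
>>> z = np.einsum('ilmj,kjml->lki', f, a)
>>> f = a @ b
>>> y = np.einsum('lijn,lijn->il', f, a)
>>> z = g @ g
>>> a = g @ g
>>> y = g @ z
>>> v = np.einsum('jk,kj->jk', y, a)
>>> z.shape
(31, 31)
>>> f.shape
(7, 19, 2, 7)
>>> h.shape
(29,)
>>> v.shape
(31, 31)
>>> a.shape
(31, 31)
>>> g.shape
(31, 31)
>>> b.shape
(7, 7)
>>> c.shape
(7,)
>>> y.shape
(31, 31)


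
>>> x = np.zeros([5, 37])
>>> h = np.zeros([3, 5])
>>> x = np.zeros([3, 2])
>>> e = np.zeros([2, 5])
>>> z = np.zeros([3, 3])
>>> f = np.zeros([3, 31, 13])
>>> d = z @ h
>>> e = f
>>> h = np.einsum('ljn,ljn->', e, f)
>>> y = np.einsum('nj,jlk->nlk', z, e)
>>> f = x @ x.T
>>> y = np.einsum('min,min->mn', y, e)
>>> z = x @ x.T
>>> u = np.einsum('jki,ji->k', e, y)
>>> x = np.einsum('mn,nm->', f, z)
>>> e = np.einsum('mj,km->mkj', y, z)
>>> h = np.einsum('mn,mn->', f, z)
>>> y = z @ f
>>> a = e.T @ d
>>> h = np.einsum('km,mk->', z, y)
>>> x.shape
()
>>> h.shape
()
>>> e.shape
(3, 3, 13)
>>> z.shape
(3, 3)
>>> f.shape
(3, 3)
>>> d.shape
(3, 5)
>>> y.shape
(3, 3)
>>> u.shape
(31,)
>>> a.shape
(13, 3, 5)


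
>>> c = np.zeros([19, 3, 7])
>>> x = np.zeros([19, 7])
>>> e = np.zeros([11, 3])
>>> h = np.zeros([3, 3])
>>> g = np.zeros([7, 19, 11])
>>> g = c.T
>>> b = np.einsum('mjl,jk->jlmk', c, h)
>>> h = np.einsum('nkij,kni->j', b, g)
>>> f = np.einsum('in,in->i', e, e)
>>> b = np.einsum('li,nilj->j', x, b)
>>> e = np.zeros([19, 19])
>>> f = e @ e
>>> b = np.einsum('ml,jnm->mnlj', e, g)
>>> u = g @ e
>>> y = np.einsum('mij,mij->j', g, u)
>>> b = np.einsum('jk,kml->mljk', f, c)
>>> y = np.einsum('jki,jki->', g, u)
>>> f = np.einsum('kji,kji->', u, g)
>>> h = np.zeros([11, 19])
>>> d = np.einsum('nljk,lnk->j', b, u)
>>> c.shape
(19, 3, 7)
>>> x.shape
(19, 7)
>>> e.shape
(19, 19)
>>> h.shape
(11, 19)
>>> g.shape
(7, 3, 19)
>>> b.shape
(3, 7, 19, 19)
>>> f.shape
()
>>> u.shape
(7, 3, 19)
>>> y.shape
()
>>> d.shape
(19,)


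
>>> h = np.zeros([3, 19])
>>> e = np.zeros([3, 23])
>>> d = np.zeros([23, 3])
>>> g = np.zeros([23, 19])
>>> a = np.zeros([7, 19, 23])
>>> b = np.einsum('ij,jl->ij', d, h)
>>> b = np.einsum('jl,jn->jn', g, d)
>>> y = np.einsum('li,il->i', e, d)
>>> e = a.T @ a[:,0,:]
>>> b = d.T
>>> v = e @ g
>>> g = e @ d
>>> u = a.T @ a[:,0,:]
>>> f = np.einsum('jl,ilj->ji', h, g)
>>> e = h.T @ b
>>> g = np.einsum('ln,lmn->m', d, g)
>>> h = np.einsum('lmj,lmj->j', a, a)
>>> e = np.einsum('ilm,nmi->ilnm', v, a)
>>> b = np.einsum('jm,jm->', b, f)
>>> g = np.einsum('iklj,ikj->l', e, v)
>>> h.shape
(23,)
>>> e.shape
(23, 19, 7, 19)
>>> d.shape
(23, 3)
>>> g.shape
(7,)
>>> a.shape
(7, 19, 23)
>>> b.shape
()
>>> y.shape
(23,)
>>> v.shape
(23, 19, 19)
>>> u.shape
(23, 19, 23)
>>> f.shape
(3, 23)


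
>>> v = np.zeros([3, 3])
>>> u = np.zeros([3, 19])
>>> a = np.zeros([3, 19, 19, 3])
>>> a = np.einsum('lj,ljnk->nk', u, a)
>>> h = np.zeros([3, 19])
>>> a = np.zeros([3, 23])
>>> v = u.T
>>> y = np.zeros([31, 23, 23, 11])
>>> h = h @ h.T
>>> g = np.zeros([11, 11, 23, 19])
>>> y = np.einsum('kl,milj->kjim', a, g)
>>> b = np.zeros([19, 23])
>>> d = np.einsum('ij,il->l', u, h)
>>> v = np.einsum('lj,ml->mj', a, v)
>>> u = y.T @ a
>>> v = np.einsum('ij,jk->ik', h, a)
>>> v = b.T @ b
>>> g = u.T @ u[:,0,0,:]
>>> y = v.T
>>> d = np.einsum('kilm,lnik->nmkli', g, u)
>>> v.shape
(23, 23)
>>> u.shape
(11, 11, 19, 23)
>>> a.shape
(3, 23)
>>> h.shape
(3, 3)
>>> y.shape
(23, 23)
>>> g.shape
(23, 19, 11, 23)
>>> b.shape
(19, 23)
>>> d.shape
(11, 23, 23, 11, 19)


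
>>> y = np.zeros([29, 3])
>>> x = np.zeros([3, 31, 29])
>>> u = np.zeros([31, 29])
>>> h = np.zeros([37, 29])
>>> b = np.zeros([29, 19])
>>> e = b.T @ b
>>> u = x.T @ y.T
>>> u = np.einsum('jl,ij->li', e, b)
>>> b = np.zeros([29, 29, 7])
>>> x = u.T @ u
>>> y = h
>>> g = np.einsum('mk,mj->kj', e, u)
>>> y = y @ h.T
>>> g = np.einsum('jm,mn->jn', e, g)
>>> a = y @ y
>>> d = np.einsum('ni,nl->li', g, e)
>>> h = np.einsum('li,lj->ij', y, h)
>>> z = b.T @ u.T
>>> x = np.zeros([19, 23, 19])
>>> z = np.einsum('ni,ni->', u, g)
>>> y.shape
(37, 37)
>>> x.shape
(19, 23, 19)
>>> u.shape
(19, 29)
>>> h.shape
(37, 29)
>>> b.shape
(29, 29, 7)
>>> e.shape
(19, 19)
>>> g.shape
(19, 29)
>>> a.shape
(37, 37)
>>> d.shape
(19, 29)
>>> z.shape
()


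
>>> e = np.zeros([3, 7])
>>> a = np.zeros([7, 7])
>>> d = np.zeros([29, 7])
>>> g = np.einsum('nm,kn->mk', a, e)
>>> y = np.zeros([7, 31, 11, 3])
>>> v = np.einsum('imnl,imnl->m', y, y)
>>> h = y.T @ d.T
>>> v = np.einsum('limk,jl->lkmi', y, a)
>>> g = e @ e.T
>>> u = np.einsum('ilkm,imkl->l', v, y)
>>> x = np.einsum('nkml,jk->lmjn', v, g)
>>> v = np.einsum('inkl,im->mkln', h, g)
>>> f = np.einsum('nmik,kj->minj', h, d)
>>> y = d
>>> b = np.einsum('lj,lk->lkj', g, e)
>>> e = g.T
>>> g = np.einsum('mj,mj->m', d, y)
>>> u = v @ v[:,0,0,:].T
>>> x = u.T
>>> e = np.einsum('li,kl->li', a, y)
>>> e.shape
(7, 7)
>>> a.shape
(7, 7)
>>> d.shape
(29, 7)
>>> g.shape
(29,)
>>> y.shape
(29, 7)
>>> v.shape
(3, 31, 29, 11)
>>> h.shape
(3, 11, 31, 29)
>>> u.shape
(3, 31, 29, 3)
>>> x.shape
(3, 29, 31, 3)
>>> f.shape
(11, 31, 3, 7)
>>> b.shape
(3, 7, 3)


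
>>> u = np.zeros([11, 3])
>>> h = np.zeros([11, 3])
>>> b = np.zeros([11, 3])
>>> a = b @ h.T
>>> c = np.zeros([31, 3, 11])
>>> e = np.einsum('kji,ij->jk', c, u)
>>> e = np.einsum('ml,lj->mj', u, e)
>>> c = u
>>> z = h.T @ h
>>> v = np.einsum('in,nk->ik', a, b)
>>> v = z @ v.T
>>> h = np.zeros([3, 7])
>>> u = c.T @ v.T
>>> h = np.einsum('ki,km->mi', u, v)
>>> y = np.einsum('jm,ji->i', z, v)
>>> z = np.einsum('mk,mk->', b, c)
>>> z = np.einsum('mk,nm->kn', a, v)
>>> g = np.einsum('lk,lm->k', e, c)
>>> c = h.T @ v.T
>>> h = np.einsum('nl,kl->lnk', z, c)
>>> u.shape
(3, 3)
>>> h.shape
(3, 11, 3)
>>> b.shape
(11, 3)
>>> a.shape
(11, 11)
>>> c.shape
(3, 3)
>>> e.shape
(11, 31)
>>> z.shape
(11, 3)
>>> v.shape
(3, 11)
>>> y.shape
(11,)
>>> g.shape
(31,)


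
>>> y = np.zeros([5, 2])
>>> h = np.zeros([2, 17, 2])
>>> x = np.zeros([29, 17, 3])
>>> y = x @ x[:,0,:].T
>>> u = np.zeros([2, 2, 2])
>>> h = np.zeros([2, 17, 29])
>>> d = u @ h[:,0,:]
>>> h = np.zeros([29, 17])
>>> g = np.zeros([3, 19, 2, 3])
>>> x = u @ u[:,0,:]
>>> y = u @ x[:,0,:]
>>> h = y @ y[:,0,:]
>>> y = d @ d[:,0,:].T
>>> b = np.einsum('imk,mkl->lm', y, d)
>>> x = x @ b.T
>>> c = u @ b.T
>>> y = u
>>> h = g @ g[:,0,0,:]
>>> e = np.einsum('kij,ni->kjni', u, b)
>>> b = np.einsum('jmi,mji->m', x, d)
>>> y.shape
(2, 2, 2)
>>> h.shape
(3, 19, 2, 3)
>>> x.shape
(2, 2, 29)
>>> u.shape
(2, 2, 2)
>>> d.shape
(2, 2, 29)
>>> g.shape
(3, 19, 2, 3)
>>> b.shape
(2,)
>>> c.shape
(2, 2, 29)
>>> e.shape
(2, 2, 29, 2)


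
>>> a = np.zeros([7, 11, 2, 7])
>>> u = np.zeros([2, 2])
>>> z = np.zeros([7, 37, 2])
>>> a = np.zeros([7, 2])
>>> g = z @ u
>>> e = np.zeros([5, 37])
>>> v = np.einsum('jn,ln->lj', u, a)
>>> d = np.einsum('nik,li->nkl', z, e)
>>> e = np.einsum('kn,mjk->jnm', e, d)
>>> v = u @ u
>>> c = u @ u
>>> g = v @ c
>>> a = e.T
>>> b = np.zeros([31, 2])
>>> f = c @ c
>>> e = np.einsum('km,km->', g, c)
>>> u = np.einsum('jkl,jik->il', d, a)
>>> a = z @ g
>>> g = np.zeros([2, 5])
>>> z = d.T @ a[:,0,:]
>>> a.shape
(7, 37, 2)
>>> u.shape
(37, 5)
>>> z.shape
(5, 2, 2)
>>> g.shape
(2, 5)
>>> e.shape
()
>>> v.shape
(2, 2)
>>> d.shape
(7, 2, 5)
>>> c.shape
(2, 2)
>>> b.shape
(31, 2)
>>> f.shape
(2, 2)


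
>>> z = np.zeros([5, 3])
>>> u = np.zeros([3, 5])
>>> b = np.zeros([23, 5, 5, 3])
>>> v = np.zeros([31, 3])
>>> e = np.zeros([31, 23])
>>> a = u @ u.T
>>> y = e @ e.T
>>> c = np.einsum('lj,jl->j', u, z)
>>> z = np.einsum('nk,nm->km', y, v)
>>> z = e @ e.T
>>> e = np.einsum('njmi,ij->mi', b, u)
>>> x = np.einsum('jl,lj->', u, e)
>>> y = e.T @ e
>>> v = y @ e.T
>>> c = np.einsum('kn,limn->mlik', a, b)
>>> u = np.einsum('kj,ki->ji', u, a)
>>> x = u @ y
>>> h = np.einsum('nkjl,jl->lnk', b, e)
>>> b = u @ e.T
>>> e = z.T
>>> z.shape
(31, 31)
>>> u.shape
(5, 3)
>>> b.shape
(5, 5)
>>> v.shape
(3, 5)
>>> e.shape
(31, 31)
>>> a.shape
(3, 3)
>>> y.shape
(3, 3)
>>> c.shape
(5, 23, 5, 3)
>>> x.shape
(5, 3)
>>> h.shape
(3, 23, 5)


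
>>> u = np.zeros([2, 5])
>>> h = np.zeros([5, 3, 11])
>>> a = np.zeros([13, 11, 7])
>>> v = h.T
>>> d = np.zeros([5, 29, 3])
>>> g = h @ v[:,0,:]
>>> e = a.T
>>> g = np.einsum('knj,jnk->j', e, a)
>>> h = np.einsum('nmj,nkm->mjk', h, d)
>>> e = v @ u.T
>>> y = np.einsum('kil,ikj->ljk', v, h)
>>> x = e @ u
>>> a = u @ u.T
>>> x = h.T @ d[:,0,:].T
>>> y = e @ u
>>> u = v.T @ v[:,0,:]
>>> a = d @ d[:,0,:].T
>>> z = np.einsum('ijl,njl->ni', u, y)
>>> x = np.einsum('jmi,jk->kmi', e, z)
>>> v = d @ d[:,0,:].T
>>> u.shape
(5, 3, 5)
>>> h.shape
(3, 11, 29)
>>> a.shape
(5, 29, 5)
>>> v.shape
(5, 29, 5)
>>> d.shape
(5, 29, 3)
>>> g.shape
(13,)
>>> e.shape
(11, 3, 2)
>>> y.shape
(11, 3, 5)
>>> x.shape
(5, 3, 2)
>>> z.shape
(11, 5)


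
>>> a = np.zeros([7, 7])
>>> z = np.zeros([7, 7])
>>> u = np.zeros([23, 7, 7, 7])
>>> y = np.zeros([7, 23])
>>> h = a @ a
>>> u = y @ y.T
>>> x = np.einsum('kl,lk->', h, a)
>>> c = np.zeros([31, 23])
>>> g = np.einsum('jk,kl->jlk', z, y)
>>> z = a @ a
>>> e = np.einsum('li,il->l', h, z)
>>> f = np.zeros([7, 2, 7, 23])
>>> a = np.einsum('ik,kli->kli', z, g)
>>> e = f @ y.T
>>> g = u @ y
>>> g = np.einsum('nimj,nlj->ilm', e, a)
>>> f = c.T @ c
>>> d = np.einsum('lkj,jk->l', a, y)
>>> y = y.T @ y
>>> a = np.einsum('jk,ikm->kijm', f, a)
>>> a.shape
(23, 7, 23, 7)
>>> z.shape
(7, 7)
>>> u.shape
(7, 7)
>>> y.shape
(23, 23)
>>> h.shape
(7, 7)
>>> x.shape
()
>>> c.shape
(31, 23)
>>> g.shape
(2, 23, 7)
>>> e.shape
(7, 2, 7, 7)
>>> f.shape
(23, 23)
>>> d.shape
(7,)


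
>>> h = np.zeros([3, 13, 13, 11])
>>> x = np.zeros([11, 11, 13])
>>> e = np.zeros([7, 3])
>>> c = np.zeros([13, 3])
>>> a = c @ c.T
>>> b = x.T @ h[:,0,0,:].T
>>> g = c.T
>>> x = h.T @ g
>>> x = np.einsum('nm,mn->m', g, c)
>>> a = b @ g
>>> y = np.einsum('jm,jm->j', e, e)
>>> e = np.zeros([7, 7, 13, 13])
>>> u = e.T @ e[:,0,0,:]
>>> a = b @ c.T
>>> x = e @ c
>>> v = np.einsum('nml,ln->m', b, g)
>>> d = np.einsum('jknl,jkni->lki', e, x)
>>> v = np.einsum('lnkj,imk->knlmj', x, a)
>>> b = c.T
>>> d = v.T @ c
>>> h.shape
(3, 13, 13, 11)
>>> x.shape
(7, 7, 13, 3)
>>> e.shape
(7, 7, 13, 13)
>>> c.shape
(13, 3)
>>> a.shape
(13, 11, 13)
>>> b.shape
(3, 13)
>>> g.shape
(3, 13)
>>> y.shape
(7,)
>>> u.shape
(13, 13, 7, 13)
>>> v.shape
(13, 7, 7, 11, 3)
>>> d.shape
(3, 11, 7, 7, 3)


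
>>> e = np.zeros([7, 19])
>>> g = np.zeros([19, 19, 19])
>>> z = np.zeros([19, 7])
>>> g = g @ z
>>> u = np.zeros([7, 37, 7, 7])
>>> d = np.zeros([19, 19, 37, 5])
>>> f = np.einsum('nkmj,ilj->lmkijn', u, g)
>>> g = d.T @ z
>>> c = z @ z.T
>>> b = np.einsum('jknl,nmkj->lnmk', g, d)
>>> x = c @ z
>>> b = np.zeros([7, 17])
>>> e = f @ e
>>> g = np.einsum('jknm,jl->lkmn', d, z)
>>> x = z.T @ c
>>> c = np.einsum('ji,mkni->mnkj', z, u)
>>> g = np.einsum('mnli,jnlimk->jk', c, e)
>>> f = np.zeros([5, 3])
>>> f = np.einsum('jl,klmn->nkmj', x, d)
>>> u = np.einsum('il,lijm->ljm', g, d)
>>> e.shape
(19, 7, 37, 19, 7, 19)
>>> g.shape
(19, 19)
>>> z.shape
(19, 7)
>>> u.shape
(19, 37, 5)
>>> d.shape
(19, 19, 37, 5)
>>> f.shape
(5, 19, 37, 7)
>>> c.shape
(7, 7, 37, 19)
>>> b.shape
(7, 17)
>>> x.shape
(7, 19)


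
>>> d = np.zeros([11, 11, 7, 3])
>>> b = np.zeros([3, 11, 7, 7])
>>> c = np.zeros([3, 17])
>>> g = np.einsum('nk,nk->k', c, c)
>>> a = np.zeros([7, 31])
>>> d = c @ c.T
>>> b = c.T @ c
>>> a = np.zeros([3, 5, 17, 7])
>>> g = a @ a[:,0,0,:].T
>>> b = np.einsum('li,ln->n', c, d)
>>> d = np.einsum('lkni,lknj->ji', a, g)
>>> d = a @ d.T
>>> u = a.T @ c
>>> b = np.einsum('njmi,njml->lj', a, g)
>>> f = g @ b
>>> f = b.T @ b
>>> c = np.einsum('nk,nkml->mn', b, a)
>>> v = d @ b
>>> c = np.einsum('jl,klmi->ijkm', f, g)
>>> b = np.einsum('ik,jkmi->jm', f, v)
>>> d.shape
(3, 5, 17, 3)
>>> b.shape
(3, 17)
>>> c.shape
(3, 5, 3, 17)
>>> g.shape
(3, 5, 17, 3)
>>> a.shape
(3, 5, 17, 7)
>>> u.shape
(7, 17, 5, 17)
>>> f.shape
(5, 5)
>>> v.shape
(3, 5, 17, 5)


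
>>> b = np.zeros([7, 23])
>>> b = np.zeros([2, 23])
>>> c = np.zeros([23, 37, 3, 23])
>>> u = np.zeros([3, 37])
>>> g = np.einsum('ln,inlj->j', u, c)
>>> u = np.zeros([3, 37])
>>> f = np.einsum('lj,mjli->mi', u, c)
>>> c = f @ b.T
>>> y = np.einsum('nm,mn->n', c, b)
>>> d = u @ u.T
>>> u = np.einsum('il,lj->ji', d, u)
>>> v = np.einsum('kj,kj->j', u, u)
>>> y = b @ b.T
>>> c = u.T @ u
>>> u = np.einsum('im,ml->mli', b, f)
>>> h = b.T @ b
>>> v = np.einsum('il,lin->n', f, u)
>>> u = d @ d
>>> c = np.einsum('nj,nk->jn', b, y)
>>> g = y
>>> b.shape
(2, 23)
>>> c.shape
(23, 2)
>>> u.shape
(3, 3)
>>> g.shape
(2, 2)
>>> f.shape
(23, 23)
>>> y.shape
(2, 2)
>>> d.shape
(3, 3)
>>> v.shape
(2,)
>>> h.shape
(23, 23)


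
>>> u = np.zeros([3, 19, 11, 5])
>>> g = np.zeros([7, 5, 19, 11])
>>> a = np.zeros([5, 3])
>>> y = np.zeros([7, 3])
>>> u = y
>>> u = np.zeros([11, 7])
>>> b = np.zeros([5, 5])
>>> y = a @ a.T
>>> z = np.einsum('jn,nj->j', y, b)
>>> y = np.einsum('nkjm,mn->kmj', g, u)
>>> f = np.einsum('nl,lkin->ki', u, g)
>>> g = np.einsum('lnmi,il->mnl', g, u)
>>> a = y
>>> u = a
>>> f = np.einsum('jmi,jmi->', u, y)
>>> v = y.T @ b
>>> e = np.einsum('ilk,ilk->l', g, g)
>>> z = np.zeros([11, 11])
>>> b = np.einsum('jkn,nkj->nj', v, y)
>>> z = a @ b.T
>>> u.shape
(5, 11, 19)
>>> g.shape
(19, 5, 7)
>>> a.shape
(5, 11, 19)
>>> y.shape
(5, 11, 19)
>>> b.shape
(5, 19)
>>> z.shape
(5, 11, 5)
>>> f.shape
()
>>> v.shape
(19, 11, 5)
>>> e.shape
(5,)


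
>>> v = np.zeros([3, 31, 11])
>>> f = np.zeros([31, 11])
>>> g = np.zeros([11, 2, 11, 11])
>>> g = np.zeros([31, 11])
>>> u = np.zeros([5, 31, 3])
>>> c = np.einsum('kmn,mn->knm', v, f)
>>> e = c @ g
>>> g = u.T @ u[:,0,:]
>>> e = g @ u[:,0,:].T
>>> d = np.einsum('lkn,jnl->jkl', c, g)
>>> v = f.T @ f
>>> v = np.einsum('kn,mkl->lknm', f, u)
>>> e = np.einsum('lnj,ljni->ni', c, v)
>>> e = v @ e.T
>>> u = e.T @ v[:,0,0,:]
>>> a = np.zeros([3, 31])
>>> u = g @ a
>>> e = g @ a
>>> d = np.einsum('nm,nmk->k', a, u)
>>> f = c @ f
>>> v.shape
(3, 31, 11, 5)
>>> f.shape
(3, 11, 11)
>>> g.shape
(3, 31, 3)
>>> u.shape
(3, 31, 31)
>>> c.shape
(3, 11, 31)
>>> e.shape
(3, 31, 31)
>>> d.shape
(31,)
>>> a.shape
(3, 31)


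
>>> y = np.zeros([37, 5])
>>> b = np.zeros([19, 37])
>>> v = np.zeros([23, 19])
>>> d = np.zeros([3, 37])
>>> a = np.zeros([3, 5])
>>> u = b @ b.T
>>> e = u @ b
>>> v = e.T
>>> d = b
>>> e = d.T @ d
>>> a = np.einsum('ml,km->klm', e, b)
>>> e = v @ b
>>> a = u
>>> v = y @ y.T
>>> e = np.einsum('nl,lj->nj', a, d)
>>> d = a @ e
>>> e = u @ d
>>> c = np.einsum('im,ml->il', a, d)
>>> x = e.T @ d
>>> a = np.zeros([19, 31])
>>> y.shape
(37, 5)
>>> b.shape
(19, 37)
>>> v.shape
(37, 37)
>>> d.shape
(19, 37)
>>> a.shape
(19, 31)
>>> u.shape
(19, 19)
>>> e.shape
(19, 37)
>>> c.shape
(19, 37)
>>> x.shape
(37, 37)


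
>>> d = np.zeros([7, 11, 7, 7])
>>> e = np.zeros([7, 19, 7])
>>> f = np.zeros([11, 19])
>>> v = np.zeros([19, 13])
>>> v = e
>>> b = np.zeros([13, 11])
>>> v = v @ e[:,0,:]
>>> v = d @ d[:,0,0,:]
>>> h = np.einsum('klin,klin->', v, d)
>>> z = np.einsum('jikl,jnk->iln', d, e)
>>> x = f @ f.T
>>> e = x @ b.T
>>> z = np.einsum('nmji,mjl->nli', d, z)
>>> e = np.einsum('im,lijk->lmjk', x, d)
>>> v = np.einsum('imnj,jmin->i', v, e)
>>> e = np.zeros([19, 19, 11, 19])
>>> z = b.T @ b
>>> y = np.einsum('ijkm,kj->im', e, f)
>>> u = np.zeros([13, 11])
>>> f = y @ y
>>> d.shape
(7, 11, 7, 7)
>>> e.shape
(19, 19, 11, 19)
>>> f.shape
(19, 19)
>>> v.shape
(7,)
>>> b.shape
(13, 11)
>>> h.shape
()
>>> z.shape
(11, 11)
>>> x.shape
(11, 11)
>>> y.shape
(19, 19)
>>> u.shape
(13, 11)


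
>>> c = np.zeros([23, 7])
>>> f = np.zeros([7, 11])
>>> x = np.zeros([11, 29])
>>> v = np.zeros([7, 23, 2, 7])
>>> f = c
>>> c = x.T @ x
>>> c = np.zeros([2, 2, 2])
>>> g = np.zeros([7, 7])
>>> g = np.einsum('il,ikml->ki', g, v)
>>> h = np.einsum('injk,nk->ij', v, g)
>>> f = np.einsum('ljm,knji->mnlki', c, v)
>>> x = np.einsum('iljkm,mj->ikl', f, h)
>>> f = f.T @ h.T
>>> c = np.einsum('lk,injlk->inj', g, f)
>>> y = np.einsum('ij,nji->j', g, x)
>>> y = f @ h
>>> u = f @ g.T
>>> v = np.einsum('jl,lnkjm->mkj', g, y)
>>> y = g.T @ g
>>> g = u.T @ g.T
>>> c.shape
(7, 7, 2)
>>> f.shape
(7, 7, 2, 23, 7)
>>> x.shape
(2, 7, 23)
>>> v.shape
(2, 2, 23)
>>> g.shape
(23, 23, 2, 7, 23)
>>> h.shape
(7, 2)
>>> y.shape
(7, 7)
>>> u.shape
(7, 7, 2, 23, 23)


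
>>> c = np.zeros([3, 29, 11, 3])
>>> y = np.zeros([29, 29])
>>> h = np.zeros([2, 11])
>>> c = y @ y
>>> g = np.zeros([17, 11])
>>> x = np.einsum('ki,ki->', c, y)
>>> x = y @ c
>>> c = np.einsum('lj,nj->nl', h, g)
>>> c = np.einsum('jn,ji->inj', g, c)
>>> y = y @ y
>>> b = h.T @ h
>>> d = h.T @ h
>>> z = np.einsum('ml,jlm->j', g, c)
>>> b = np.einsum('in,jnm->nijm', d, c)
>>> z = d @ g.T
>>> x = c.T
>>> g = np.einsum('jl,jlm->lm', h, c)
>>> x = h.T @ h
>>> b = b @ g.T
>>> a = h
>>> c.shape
(2, 11, 17)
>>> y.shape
(29, 29)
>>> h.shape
(2, 11)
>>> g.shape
(11, 17)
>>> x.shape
(11, 11)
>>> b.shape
(11, 11, 2, 11)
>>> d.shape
(11, 11)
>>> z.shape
(11, 17)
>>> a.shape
(2, 11)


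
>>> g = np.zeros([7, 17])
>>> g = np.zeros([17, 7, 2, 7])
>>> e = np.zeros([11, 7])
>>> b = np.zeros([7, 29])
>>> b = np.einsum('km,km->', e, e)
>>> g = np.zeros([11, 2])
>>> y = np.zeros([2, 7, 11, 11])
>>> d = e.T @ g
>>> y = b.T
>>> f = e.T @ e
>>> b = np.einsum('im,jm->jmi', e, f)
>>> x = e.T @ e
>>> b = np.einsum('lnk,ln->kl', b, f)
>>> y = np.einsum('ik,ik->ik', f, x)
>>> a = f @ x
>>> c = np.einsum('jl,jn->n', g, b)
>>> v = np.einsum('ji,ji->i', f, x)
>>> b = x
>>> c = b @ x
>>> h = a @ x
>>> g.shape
(11, 2)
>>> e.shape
(11, 7)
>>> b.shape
(7, 7)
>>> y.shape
(7, 7)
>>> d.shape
(7, 2)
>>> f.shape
(7, 7)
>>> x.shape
(7, 7)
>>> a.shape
(7, 7)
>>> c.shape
(7, 7)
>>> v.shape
(7,)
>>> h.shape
(7, 7)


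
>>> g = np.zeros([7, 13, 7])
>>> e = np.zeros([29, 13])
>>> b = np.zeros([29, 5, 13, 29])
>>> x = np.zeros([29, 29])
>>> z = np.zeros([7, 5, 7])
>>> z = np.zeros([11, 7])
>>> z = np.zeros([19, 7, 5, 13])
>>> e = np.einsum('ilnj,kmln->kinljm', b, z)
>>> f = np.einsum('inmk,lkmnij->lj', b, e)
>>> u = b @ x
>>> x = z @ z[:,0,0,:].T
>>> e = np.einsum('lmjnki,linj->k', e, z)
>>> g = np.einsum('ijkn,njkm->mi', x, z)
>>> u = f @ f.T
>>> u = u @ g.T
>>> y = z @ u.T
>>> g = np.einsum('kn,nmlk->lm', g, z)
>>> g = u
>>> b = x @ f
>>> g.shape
(19, 13)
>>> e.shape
(29,)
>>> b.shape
(19, 7, 5, 7)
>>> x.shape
(19, 7, 5, 19)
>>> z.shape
(19, 7, 5, 13)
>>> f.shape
(19, 7)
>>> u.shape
(19, 13)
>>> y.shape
(19, 7, 5, 19)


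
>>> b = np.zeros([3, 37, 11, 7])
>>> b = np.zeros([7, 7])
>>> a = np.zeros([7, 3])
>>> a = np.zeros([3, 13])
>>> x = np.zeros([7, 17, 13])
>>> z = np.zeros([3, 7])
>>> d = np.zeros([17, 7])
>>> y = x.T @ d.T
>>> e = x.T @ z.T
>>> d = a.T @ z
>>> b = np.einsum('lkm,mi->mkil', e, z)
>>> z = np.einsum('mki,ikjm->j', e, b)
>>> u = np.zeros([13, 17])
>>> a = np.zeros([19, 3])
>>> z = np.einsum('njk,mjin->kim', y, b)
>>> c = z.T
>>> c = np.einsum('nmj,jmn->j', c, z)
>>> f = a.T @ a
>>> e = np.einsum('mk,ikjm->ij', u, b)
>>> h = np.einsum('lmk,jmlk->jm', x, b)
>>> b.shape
(3, 17, 7, 13)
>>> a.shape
(19, 3)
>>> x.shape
(7, 17, 13)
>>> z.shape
(17, 7, 3)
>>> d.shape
(13, 7)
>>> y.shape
(13, 17, 17)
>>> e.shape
(3, 7)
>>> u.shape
(13, 17)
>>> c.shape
(17,)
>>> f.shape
(3, 3)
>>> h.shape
(3, 17)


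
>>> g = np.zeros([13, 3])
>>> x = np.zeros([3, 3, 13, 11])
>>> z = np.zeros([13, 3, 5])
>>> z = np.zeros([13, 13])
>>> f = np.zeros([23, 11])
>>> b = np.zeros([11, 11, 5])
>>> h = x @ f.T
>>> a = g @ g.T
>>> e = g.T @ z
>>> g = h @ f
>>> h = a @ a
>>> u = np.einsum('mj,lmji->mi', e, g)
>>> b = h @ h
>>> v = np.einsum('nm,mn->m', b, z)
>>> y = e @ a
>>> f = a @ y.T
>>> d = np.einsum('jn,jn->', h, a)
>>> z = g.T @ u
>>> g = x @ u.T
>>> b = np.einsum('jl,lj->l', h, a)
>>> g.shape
(3, 3, 13, 3)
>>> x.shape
(3, 3, 13, 11)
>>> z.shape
(11, 13, 3, 11)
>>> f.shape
(13, 3)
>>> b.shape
(13,)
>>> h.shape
(13, 13)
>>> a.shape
(13, 13)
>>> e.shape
(3, 13)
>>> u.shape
(3, 11)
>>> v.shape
(13,)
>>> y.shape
(3, 13)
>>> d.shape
()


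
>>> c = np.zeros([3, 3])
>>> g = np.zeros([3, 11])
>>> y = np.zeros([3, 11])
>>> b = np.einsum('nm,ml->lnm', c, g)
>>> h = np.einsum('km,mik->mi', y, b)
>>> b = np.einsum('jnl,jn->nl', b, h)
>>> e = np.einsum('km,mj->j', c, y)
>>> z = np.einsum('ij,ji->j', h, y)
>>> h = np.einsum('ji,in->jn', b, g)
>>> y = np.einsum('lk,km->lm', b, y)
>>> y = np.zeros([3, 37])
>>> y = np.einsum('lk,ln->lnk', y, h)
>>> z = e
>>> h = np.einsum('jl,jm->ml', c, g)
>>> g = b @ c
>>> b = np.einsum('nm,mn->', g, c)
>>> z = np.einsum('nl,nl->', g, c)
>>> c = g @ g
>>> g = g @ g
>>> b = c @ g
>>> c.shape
(3, 3)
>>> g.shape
(3, 3)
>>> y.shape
(3, 11, 37)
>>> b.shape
(3, 3)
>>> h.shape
(11, 3)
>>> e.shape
(11,)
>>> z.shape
()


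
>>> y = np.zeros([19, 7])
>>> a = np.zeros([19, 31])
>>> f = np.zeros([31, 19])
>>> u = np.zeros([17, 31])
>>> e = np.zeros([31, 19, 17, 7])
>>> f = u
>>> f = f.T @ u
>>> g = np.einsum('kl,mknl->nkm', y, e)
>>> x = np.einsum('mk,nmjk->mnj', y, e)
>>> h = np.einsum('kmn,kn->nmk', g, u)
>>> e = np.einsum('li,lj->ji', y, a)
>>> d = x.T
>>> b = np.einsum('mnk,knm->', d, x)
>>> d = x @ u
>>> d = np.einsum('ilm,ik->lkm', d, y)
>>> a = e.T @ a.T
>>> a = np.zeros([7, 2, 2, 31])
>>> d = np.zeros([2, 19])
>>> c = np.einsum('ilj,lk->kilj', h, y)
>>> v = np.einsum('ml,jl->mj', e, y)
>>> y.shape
(19, 7)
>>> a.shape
(7, 2, 2, 31)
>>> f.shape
(31, 31)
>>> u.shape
(17, 31)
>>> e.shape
(31, 7)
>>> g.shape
(17, 19, 31)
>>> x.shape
(19, 31, 17)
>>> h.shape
(31, 19, 17)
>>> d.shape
(2, 19)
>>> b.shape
()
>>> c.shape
(7, 31, 19, 17)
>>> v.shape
(31, 19)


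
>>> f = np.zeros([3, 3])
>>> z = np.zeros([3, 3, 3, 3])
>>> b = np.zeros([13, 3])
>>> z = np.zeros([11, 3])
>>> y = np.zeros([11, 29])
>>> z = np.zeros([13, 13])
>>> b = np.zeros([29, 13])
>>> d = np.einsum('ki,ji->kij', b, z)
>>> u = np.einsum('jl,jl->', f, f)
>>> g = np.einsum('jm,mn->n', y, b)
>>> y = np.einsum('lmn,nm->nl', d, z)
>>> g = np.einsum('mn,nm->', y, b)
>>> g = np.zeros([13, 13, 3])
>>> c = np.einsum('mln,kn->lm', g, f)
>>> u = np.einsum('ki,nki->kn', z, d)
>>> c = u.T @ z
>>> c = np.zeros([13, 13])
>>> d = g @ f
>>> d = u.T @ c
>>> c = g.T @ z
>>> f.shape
(3, 3)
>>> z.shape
(13, 13)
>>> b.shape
(29, 13)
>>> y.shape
(13, 29)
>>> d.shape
(29, 13)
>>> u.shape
(13, 29)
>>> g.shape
(13, 13, 3)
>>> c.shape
(3, 13, 13)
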